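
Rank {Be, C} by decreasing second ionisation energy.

Consider each +1 ion: Be⁺ still has 1 valence electron; C⁺ still has 3 valence electrons.
All are still removing valence electrons, so compare the +1 ions as you would atoms: IE_2 generally rises across a period (higher Z_eff) and falls down a group (larger shell), subject to the usual subshell exceptions.
Valence configurations: Be⁺ [He]2s¹, C⁺ [He]2s²2p¹.
Approximate IE_2 values (kJ/mol): Be 1757, C 2353.
So the second ionization energies run Be < C.

C, Be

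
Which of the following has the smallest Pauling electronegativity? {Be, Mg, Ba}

Ba

Be is in period 2, group 2; Mg is in period 3, group 2; Ba is in period 6, group 2.
Atoms toward the upper right of the periodic table pull bonding electrons most strongly.
All are in group 2, so electronegativity increases up the group.
The smallest Pauling electronegativity among these belongs to Ba.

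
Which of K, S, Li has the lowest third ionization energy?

S

IE_3 is the cost of taking one more electron from the +2 cation: K²⁺ is already 1 electron into the core; S²⁺ still has 4 valence electrons; Li²⁺ is already 1 electron into the core.
Breaking into a closed-shell core is much more expensive than removing a leftover valence electron — K and Li have the largest IE_3 here.
Approximate IE_3 values (kJ/mol): K 4420, S 3357, Li 11815.
So the third ionization energies run S < K < Li.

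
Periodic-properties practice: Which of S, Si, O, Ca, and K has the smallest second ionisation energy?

Ca

After 1 electron has been removed, what remains? S⁺ still has 5 valence electrons; Si⁺ still has 3 valence electrons; O⁺ still has 5 valence electrons; Ca⁺ still has 1 valence electron; K⁺ is the bare [Ar] core.
Usually core removal costs more than valence removal, but here the competition is close: a tightly held n=2 valence electron can cost more to remove than an n=3 core electron, so the actual values have to decide it.
Valence configurations: S⁺ [Ne]3s²3p³, Si⁺ [Ne]3s²3p¹, O⁺ [He]2s²2p³, Ca⁺ [Ar]4s¹.
Approximate IE_2 values (kJ/mol): S 2252, Si 1577, O 3388, Ca 1145, K 3052.
Putting it together, IE_2: Ca < Si < S < K < O.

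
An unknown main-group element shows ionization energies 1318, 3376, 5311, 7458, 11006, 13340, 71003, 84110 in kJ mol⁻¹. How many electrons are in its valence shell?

6

Look for the largest jump between consecutive ionization energies: IE7/IE6 ≈ 5.3, far larger than any earlier ratio.
That jump marks the point where a core electron is being removed. So the atom has 6 valence electrons.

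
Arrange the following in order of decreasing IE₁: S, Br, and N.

N is in period 2, group 15; S is in period 3, group 16; Br is in period 4, group 17.
Across a period the outer electron is held more tightly (higher IE₁); down a group it sits in a higher shell, more shielded, and comes off more easily.
A diagonal step moves right (one effect) and down (the opposite effect) at once.
Br > S: period and group pull opposite ways; the across-period shift dominates (1140 vs 1000 kJ/mol).
N > Br: the two effects oppose for this pair; the down-group effect wins (1402 vs 1140 kJ/mol).
Approximate values (kJ/mol): N 1402, S 1000, Br 1140.
So from highest to lowest: N > Br > S.

N > Br > S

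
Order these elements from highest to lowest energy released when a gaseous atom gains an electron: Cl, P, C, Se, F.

Cl > F > Se > C > P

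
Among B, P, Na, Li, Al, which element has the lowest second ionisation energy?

Al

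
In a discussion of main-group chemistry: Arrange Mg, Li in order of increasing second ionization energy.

IE_2 is the cost of taking one more electron from the +1 cation: Mg⁺ still has 1 valence electron; Li⁺ is the bare [He] core.
Core electrons are held far more tightly than valence electrons, so Li tops the IE_2 order.
Tabulated IE_2 (kJ/mol): Mg 1451, Li 7298.
Putting it together, IE_2: Mg < Li.

Mg, Li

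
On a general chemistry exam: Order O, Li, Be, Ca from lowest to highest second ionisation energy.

Ca, Be, O, Li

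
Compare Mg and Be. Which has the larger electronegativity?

Be is in period 2, group 2; Mg is in period 3, group 2.
EN rises left→right (higher Z_eff, smaller atoms) and falls top→bottom (larger, more shielded atoms).
All are in group 2, so electronegativity increases up the group.
So Be has the larger electronegativity (Be > Mg).

Be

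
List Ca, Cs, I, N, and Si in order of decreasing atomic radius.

Radius decreases left→right (rising Z_eff, same n) and increases top→bottom (higher n).
Here both period and group differ, so the two effects have to be weighed against each other.
Si > N: relative to N, both the across-period and down-group shifts push Si's atomic radius up.
I > Si: period and group pull opposite ways; the down-group shift dominates (133 vs 116 pm).
Ca > I: the two effects oppose for this pair; the across-period effect wins (171 vs 133 pm).
Cs > Ca: both effects reinforce here, so Cs is clearly the larger of the two.
Approximate values (pm): N 71, Si 116, Ca 171, I 133, Cs 232.
So from largest to smallest: Cs > Ca > I > Si > N.

Cs > Ca > I > Si > N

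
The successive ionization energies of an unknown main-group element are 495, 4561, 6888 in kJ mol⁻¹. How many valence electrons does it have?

Look for the largest jump between consecutive ionization energies: IE2/IE1 ≈ 9.2, far larger than any earlier ratio.
That jump marks the point where a core electron is being removed. So the atom has 1 valence electron.

1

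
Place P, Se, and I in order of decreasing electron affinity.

EA tends to increase across a period and decrease down a group, though the pattern is less regular than for IE or radius.
A diagonal step moves right (one effect) and down (the opposite effect) at once.
Se > P: period and group pull opposite ways; the across-period shift dominates (195 vs 72 kJ/mol).
I > Se: period and group pull opposite ways; the across-period shift dominates (295 vs 195 kJ/mol).
Tabulated electron affinity (kJ/mol): P 72, Se 195, I 295.
So from highest to lowest: I > Se > P.

I > Se > P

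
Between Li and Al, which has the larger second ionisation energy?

After 1 electron has been removed, what remains? Li⁺ is the bare [He] core; Al⁺ still has 2 valence electrons.
Core electrons are held far more tightly than valence electrons, so Li tops the IE_2 order.
Approximate IE_2 values (kJ/mol): Li 7298, Al 1817.
So the second ionization energies run Al < Li.

Li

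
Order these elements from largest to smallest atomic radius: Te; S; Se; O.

Te > Se > S > O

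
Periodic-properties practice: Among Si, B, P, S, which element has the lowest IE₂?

The second ionization energy removes an electron from the +1 ion. For each element: Si⁺ still has 3 valence electrons; B⁺ still has 2 valence electrons; P⁺ still has 4 valence electrons; S⁺ still has 5 valence electrons.
All are still removing valence electrons, so compare the +1 ions as you would atoms: IE_2 generally rises across a period (higher Z_eff) and falls down a group (larger shell), subject to the usual subshell exceptions.
Valence configurations: Si⁺ [Ne]3s²3p¹, B⁺ [He]2s², P⁺ [Ne]3s²3p², S⁺ [Ne]3s²3p³.
The numbers (kJ/mol): Si 1577, B 2427, P 1907, S 2252.
Hence IE_2: Si < P < S < B.

Si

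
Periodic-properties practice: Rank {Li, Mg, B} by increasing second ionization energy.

Mg, B, Li

IE_2 is the cost of taking one more electron from the +1 cation: Li⁺ is the bare [He] core; Mg⁺ still has 1 valence electron; B⁺ still has 2 valence electrons.
Pulling an electron out of a noble-gas core costs far more than removing a remaining valence electron, so Li sits at the high end of IE_2.
Valence configurations: Mg⁺ [Ne]3s¹, B⁺ [He]2s².
Tabulated IE_2 (kJ/mol): Li 7298, Mg 1451, B 2427.
Putting it together, IE_2: Mg < B < Li.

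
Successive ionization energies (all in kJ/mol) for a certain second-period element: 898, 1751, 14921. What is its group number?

Group 2

Look for the largest jump between consecutive ionization energies: IE3/IE2 ≈ 8.5, far larger than any earlier ratio.
That jump marks the point where a core electron is being removed. So the atom has 2 valence electrons.
A main-group element with 2 valence electrons is in group 2.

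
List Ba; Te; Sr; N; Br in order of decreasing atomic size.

N is in period 2, group 15; Br is in period 4, group 17; Sr is in period 5, group 2; Te is in period 5, group 16; Ba is in period 6, group 2.
Radius decreases left→right (rising Z_eff, same n) and increases top→bottom (higher n).
Neither a single period nor a single group — weigh both effects.
Br > N: period and group pull opposite ways; the down-group shift dominates (114 vs 71 pm).
Te > Br: relative to Br, both the across-period and down-group shifts push Te's atomic radius up.
Sr > Te: both are in period 5; the period trend gives Sr the larger value.
Ba > Sr: Ba sits below Sr in group 2, so the down-group effect alone puts Ba larger.
Approximate values (pm): N 71, Br 114, Sr 185, Te 136, Ba 196.
So from largest to smallest: Ba > Sr > Te > Br > N.

Ba > Sr > Te > Br > N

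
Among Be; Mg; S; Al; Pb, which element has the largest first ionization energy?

S

Be is in period 2, group 2; Mg is in period 3, group 2; Al is in period 3, group 13; S is in period 3, group 16; Pb is in period 6, group 14.
Across a period the outer electron is held more tightly (higher IE₁); down a group it sits in a higher shell, more shielded, and comes off more easily.
These span different periods and groups, so the two trends combine.
Pb > Al: period and group pull opposite ways; the across-period shift dominates (716 vs 578 kJ/mol).
Mg > Pb: the two effects oppose for this pair; the down-group effect wins (738 vs 716 kJ/mol).
Be > Mg: they share group 2; the group trend gives Be the larger value.
S > Be: the two effects oppose for this pair; the across-period effect wins (1000 vs 900 kJ/mol).
Note the exception: Mg has a higher first ionization energy than Al, contrary to the simple trend — Al's single 3p electron is easier to remove than one from Mg's filled 3s².
Tabulated first ionization energy (kJ/mol): Be 900, Mg 738, Al 578, S 1000, Pb 716.
The largest first ionization energy among these belongs to S.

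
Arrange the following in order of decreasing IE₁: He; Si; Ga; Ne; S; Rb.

He > Ne > S > Si > Ga > Rb

Across a period the outer electron is held more tightly (higher IE₁); down a group it sits in a higher shell, more shielded, and comes off more easily.
Neither a single period nor a single group — weigh both effects.
Ga > Rb: relative to Rb, both the across-period and down-group shifts push Ga's first ionization energy up.
Si > Ga: relative to Ga, both the across-period and down-group shifts push Si's first ionization energy up.
S > Si: both are in period 3; the period trend gives S the larger value.
Ne > S: both effects reinforce here, so Ne is clearly the higher of the two.
He > Ne: He sits above Ne in group 18, so the down-group effect alone puts He higher.
For reference (kJ/mol): He 2372, Ne 2081, Si 786, S 1000, Ga 579, Rb 403.
So from highest to lowest: He > Ne > S > Si > Ga > Rb.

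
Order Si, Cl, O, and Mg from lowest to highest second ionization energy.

Mg < Si < Cl < O

After 1 electron has been removed, what remains? Si⁺ still has 3 valence electrons; Cl⁺ still has 6 valence electrons; O⁺ still has 5 valence electrons; Mg⁺ still has 1 valence electron.
All are still removing valence electrons, so compare the +1 ions as you would atoms: IE_2 generally rises across a period (higher Z_eff) and falls down a group (larger shell), subject to the usual subshell exceptions.
Valence configurations: Si⁺ [Ne]3s²3p¹, Cl⁺ [Ne]3s²3p⁴, O⁺ [He]2s²2p³, Mg⁺ [Ne]3s¹.
Approximate IE_2 values (kJ/mol): Si 1577, Cl 2298, O 3388, Mg 1451.
Hence IE_2: Mg < Si < Cl < O.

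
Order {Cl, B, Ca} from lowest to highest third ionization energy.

B < Cl < Ca

After 2 electrons have been removed, what remains? Cl²⁺ still has 5 valence electrons; B²⁺ still has 1 valence electron; Ca²⁺ is the bare [Ar] core.
Core electrons are held far more tightly than valence electrons, so Ca tops the IE_3 order.
Valence configurations: Cl²⁺ [Ne]3s²3p³, B²⁺ [He]2s¹.
Approximate IE_3 values (kJ/mol): Cl 3822, B 3660, Ca 4912.
Putting it together, IE_3: B < Cl < Ca.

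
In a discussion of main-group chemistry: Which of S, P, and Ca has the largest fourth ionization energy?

Ca

After 3 electrons have been removed, what remains? S³⁺ still has 3 valence electrons; P³⁺ still has 2 valence electrons; Ca³⁺ is already 1 electron into the core.
Breaking into a closed-shell core is much more expensive than removing a leftover valence electron — Ca has the largest IE_4 here.
Valence configurations: S³⁺ [Ne]3s²3p¹, P³⁺ [Ne]3s².
S³⁺ loses a lone 3p electron whereas P³⁺ must break into a filled 3s² pair, so IE_4(P) > IE_4(S) even though S has the higher nuclear charge.
Approximate IE_4 values (kJ/mol): S 4556, P 4964, Ca 6491.
Overall IE_4 order: S < P < Ca.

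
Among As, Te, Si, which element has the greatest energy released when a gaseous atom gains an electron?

Te

Atoms with high Z_eff and room in the valence shell (especially the halogens) have the most exothermic electron affinities.
A diagonal step moves right (one effect) and down (the opposite effect) at once.
Si > As: the two effects oppose for this pair; the down-group effect wins (134 vs 78 kJ/mol).
Te > Si: period and group pull opposite ways; the across-period shift dominates (190 vs 134 kJ/mol).
Tabulated electron affinity (kJ/mol): Si 134, As 78, Te 190.
The greatest energy released when a gaseous atom gains an electron among these belongs to Te.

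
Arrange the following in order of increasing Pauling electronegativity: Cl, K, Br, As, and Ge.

Cl is in period 3, group 17; K is in period 4, group 1; Ge is in period 4, group 14; As is in period 4, group 15; Br is in period 4, group 17.
Electronegativity increases across a period and decreases down a group, tracking effective nuclear charge and atomic size.
Here both period and group differ, so the two effects have to be weighed against each other.
Ge > K: both are in period 4; the period trend gives Ge the larger value.
As > Ge: As lies to the right of Ge in period 4, so the across-period effect alone puts As higher.
Br > As: both are in period 4; the period trend gives Br the larger value.
Cl > Br: they share group 17; the group trend gives Cl the larger value.
For reference (Pauling): Cl 3.16, K 0.82, Ge 2.01, As 2.18, Br 2.96.
So from lowest to highest: K < Ge < As < Br < Cl.

K < Ge < As < Br < Cl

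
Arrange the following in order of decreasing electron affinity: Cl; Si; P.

Si is in period 3, group 14; P is in period 3, group 15; Cl is in period 3, group 17.
Atoms with high Z_eff and room in the valence shell (especially the halogens) have the most exothermic electron affinities.
All lie in period 3; the across-period trend (electron affinity increases left to right) applies, with the exception below.
Note the exception: Si has a higher electron affinity than P, contrary to the simple trend — adding an electron to P's half-filled 3p³ is unfavourable, so Si (3p²) has the more exothermic EA.
Approximate values (kJ/mol): Si 134, P 72, Cl 349.
So from highest to lowest: Cl > Si > P.

Cl > Si > P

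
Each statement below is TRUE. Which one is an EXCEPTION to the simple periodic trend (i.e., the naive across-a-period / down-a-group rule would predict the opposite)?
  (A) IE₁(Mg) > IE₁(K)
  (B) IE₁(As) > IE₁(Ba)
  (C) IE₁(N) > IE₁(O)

The general trend: IE₁ increases across a period and decreases down a group.
(A) Mg (period 3, group 2) vs K (period 4, group 1): the stated order agrees with the simple trend.
(B) As (period 4, group 15) vs Ba (period 6, group 2): the stated order agrees with the simple trend.
(C) N (period 2, group 15) vs O (period 2, group 16): the stated order contradicts the simple trend.
The exception is (C): pairing an electron in O's 2p⁴ costs repulsion energy, so O ionizes more easily than half-filled N (2p³).

(C)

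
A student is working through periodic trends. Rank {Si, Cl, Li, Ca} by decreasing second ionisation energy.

IE_2 is the cost of taking one more electron from the +1 cation: Si⁺ still has 3 valence electrons; Cl⁺ still has 6 valence electrons; Li⁺ is the bare [He] core; Ca⁺ still has 1 valence electron.
Core electrons are held far more tightly than valence electrons, so Li tops the IE_2 order.
Valence configurations: Si⁺ [Ne]3s²3p¹, Cl⁺ [Ne]3s²3p⁴, Ca⁺ [Ar]4s¹.
Approximate IE_2 values (kJ/mol): Si 1577, Cl 2298, Li 7298, Ca 1145.
Hence IE_2: Ca < Si < Cl < Li.

Li > Cl > Si > Ca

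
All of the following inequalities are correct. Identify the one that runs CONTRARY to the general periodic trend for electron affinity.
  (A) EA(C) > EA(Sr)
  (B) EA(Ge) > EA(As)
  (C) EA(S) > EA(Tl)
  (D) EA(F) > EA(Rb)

The general trend: electron affinity increases across a period and decreases down a group.
(A) C (period 2, group 14) vs Sr (period 5, group 2): the stated order agrees with the simple trend.
(B) Ge (period 4, group 14) vs As (period 4, group 15): the stated order contradicts the simple trend.
(C) S (period 3, group 16) vs Tl (period 6, group 13): the stated order agrees with the simple trend.
(D) F (period 2, group 17) vs Rb (period 5, group 1): the stated order agrees with the simple trend.
The exception is (B): adding an electron to As's half-filled 4p³ is unfavourable, so Ge (4p²) has the more exothermic EA.

(B)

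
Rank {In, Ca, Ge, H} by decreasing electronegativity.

H > Ge > In > Ca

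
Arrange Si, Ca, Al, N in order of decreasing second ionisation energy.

N > Al > Si > Ca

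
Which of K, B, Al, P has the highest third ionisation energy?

K

The third ionization energy removes an electron from the +2 ion. For each element: K²⁺ is already 1 electron into the core; B²⁺ still has 1 valence electron; Al²⁺ still has 1 valence electron; P²⁺ still has 3 valence electrons.
Pulling an electron out of a noble-gas core costs far more than removing a remaining valence electron, so K sits at the high end of IE_3.
Valence configurations: B²⁺ [He]2s¹, Al²⁺ [Ne]3s¹, P²⁺ [Ne]3s²3p¹.
Approximate IE_3 values (kJ/mol): K 4420, B 3660, Al 2745, P 2914.
So the third ionization energies run Al < P < B < K.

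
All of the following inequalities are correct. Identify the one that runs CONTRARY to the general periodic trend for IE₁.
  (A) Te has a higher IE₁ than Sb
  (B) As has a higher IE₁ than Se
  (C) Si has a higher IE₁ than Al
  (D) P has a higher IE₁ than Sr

(B)

The general trend: IE₁ increases across a period and decreases down a group.
(A) Te (period 5, group 16) vs Sb (period 5, group 15): the stated order agrees with the simple trend.
(B) As (period 4, group 15) vs Se (period 4, group 16): the stated order contradicts the simple trend.
(C) Si (period 3, group 14) vs Al (period 3, group 13): the stated order agrees with the simple trend.
(D) P (period 3, group 15) vs Sr (period 5, group 2): the stated order agrees with the simple trend.
The exception is (B): Se (4p⁴) ionizes more easily than half-filled As (4p³).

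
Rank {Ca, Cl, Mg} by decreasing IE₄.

IE_4 is the cost of taking one more electron from the +3 cation: Ca³⁺ is already 1 electron into the core; Cl³⁺ still has 4 valence electrons; Mg³⁺ is already 1 electron into the core.
Core electrons are held far more tightly than valence electrons, so Ca and Mg top the IE_4 order.
The numbers (kJ/mol): Ca 6491, Cl 5159, Mg 10543.
Overall IE_4 order: Cl < Ca < Mg.

Mg, Ca, Cl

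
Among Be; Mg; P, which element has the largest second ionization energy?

After 1 electron has been removed, what remains? Be⁺ still has 1 valence electron; Mg⁺ still has 1 valence electron; P⁺ still has 4 valence electrons.
All are still removing valence electrons, so compare the +1 ions as you would atoms: IE_2 generally rises across a period (higher Z_eff) and falls down a group (larger shell), subject to the usual subshell exceptions.
Valence configurations: Be⁺ [He]2s¹, Mg⁺ [Ne]3s¹, P⁺ [Ne]3s²3p².
Tabulated IE_2 (kJ/mol): Be 1757, Mg 1451, P 1907.
Overall IE_2 order: Mg < Be < P.

P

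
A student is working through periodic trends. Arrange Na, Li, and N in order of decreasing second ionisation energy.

After 1 electron has been removed, what remains? Na⁺ is the bare [Ne] core; Li⁺ is the bare [He] core; N⁺ still has 4 valence electrons.
Pulling an electron out of a noble-gas core costs far more than removing a remaining valence electron, so Na and Li sit at the high end of IE_2.
The numbers (kJ/mol): Na 4562, Li 7298, N 2856.
So the second ionization energies run N < Na < Li.

Li > Na > N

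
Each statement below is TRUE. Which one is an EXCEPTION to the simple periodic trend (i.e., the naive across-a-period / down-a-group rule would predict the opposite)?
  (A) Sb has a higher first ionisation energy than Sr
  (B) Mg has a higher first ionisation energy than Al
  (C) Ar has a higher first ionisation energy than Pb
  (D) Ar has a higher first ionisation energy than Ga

The general trend: first ionisation energy increases across a period and decreases down a group.
(A) Sb (period 5, group 15) vs Sr (period 5, group 2): the stated order agrees with the simple trend.
(B) Mg (period 3, group 2) vs Al (period 3, group 13): the stated order contradicts the simple trend.
(C) Ar (period 3, group 18) vs Pb (period 6, group 14): the stated order agrees with the simple trend.
(D) Ar (period 3, group 18) vs Ga (period 4, group 13): the stated order agrees with the simple trend.
The exception is (B): Al's single 3p electron is easier to remove than one from Mg's filled 3s².

(B)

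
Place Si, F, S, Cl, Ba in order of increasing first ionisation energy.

Ba < Si < S < Cl < F

Across a period the outer electron is held more tightly (higher IE₁); down a group it sits in a higher shell, more shielded, and comes off more easily.
Here both period and group differ, so the two effects have to be weighed against each other.
Si > Ba: relative to Ba, both the across-period and down-group shifts push Si's first ionization energy up.
S > Si: both are in period 3; the period trend gives S the larger value.
Cl > S: both are in period 3; the period trend gives Cl the larger value.
F > Cl: they share group 17; the group trend gives F the larger value.
Tabulated first ionization energy (kJ/mol): F 1681, Si 786, S 1000, Cl 1251, Ba 503.
So from lowest to highest: Ba < Si < S < Cl < F.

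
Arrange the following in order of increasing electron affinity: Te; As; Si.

As, Si, Te

Si is in period 3, group 14; As is in period 4, group 15; Te is in period 5, group 16.
EA tends to increase across a period and decrease down a group, though the pattern is less regular than for IE or radius.
These sit on a diagonal, where the across-period and down-group effects partly cancel.
Si > As: the two effects oppose for this pair; the down-group effect wins (134 vs 78 kJ/mol).
Te > Si: the two effects oppose for this pair; the across-period effect wins (190 vs 134 kJ/mol).
Tabulated electron affinity (kJ/mol): Si 134, As 78, Te 190.
So from lowest to highest: As < Si < Te.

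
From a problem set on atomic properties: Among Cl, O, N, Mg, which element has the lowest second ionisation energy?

Mg

After 1 electron has been removed, what remains? Cl⁺ still has 6 valence electrons; O⁺ still has 5 valence electrons; N⁺ still has 4 valence electrons; Mg⁺ still has 1 valence electron.
All are still removing valence electrons, so compare the +1 ions as you would atoms: IE_2 generally rises across a period (higher Z_eff) and falls down a group (larger shell), subject to the usual subshell exceptions.
Valence configurations: Cl⁺ [Ne]3s²3p⁴, O⁺ [He]2s²2p³, N⁺ [He]2s²2p², Mg⁺ [Ne]3s¹.
The numbers (kJ/mol): Cl 2298, O 3388, N 2856, Mg 1451.
Overall IE_2 order: Mg < Cl < N < O.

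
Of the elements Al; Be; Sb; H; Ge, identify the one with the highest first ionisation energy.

H

H is in period 1, group 1; Be is in period 2, group 2; Al is in period 3, group 13; Ge is in period 4, group 14; Sb is in period 5, group 15.
Across a period the outer electron is held more tightly (higher IE₁); down a group it sits in a higher shell, more shielded, and comes off more easily.
A diagonal step moves right (one effect) and down (the opposite effect) at once.
Ge > Al: the two effects oppose for this pair; the across-period effect wins (762 vs 578 kJ/mol).
Sb > Ge: period and group pull opposite ways; the across-period shift dominates (831 vs 762 kJ/mol).
Be > Sb: period and group pull opposite ways; the down-group shift dominates (900 vs 831 kJ/mol).
H > Be: the two effects oppose for this pair; the down-group effect wins (1312 vs 900 kJ/mol).
Tabulated first ionization energy (kJ/mol): H 1312, Be 900, Al 578, Ge 762, Sb 831.
The highest first ionisation energy among these belongs to H.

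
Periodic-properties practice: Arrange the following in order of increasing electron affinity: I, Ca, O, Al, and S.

Adding an electron releases more energy for atoms nearer the top right (short of the noble gases).
Neither a single period nor a single group — weigh both effects.
Al > Ca: relative to Ca, both the across-period and down-group shifts push Al's electron affinity up.
O > Al: relative to Al, both the across-period and down-group shifts push O's electron affinity up.
S > O: this pair runs against the simple trend — see the exception note.
I > S: period and group pull opposite ways; the across-period shift dominates (295 vs 200 kJ/mol).
Note the exception: S has a higher electron affinity than O, contrary to the simple trend — the compact 2p subshell of O repels the added electron more than S's larger 3p does.
For reference (kJ/mol): O 141, Al 42, S 200, Ca 2, I 295.
So from lowest to highest: Ca < Al < O < S < I.

Ca < Al < O < S < I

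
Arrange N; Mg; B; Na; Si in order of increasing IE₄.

After 3 electrons have been removed, what remains? N³⁺ still has 2 valence electrons; Mg³⁺ is already 1 electron into the core; B³⁺ is the bare [He] core; Na³⁺ is already 2 electrons into the core; Si³⁺ still has 1 valence electron.
Core electrons are held far more tightly than valence electrons, so Na, Mg and B top the IE_4 order.
Valence configurations: N³⁺ [He]2s², Si³⁺ [Ne]3s¹.
Tabulated IE_4 (kJ/mol): N 7475, Mg 10543, B 25026, Na 9543, Si 4356.
Putting it together, IE_4: Si < N < Na < Mg < B.

Si < N < Na < Mg < B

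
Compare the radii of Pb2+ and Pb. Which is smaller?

Pb2+

Forming Pb2+ removes 2 electrons from Pb. Fewer electrons for the same nuclear charge means less shielding and a higher Z_eff on the remaining electrons.
A cation is smaller than its parent atom: Pb2+ < Pb.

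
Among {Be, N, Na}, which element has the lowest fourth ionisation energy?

N

The fourth ionization energy removes an electron from the +3 ion. For each element: Be³⁺ is already 1 electron into the core; N³⁺ still has 2 valence electrons; Na³⁺ is already 2 electrons into the core.
Breaking into a closed-shell core is much more expensive than removing a leftover valence electron — Na and Be have the largest IE_4 here.
The numbers (kJ/mol): Be 21007, N 7475, Na 9543.
Hence IE_4: N < Na < Be.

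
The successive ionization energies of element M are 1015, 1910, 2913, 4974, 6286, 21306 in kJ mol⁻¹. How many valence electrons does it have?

5

Look for the largest jump between consecutive ionization energies: IE6/IE5 ≈ 3.4, far larger than any earlier ratio.
That jump marks the point where a core electron is being removed. So the atom has 5 valence electrons.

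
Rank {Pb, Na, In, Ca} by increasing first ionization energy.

Na < In < Ca < Pb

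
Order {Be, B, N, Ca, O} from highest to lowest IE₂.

O, N, B, Be, Ca

The second ionization energy removes an electron from the +1 ion. For each element: Be⁺ still has 1 valence electron; B⁺ still has 2 valence electrons; N⁺ still has 4 valence electrons; Ca⁺ still has 1 valence electron; O⁺ still has 5 valence electrons.
All are still removing valence electrons, so compare the +1 ions as you would atoms: IE_2 generally rises across a period (higher Z_eff) and falls down a group (larger shell), subject to the usual subshell exceptions.
Valence configurations: Be⁺ [He]2s¹, B⁺ [He]2s², N⁺ [He]2s²2p², Ca⁺ [Ar]4s¹, O⁺ [He]2s²2p³.
The numbers (kJ/mol): Be 1757, B 2427, N 2856, Ca 1145, O 3388.
Hence IE_2: Ca < Be < B < N < O.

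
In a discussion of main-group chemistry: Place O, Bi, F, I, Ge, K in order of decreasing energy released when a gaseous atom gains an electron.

Adding an electron releases more energy for atoms nearer the top right (short of the noble gases).
Here both period and group differ, so the two effects have to be weighed against each other.
Bi > K: the two effects oppose for this pair; the across-period effect wins (91 vs 48 kJ/mol).
Ge > Bi: period and group pull opposite ways; the down-group shift dominates (119 vs 91 kJ/mol).
O > Ge: relative to Ge, both the across-period and down-group shifts push O's electron affinity up.
I > O: the two effects oppose for this pair; the across-period effect wins (295 vs 141 kJ/mol).
F > I: they share group 17; the group trend gives F the larger value.
Approximate values (kJ/mol): O 141, F 328, K 48, Ge 119, I 295, Bi 91.
So from highest to lowest: F > I > O > Ge > Bi > K.

F > I > O > Ge > Bi > K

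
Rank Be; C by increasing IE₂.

Be, C

The second ionization energy removes an electron from the +1 ion. For each element: Be⁺ still has 1 valence electron; C⁺ still has 3 valence electrons.
All are still removing valence electrons, so compare the +1 ions as you would atoms: IE_2 generally rises across a period (higher Z_eff) and falls down a group (larger shell), subject to the usual subshell exceptions.
Valence configurations: Be⁺ [He]2s¹, C⁺ [He]2s²2p¹.
The numbers (kJ/mol): Be 1757, C 2353.
Hence IE_2: Be < C.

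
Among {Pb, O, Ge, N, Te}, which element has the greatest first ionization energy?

N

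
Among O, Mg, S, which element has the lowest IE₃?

S

IE_3 is the cost of taking one more electron from the +2 cation: O²⁺ still has 4 valence electrons; Mg²⁺ is the bare [Ne] core; S²⁺ still has 4 valence electrons.
Breaking into a closed-shell core is much more expensive than removing a leftover valence electron — Mg has the largest IE_3 here.
Valence configurations: O²⁺ [He]2s²2p², S²⁺ [Ne]3s²3p².
Approximate IE_3 values (kJ/mol): O 5300, Mg 7733, S 3357.
Hence IE_3: S < O < Mg.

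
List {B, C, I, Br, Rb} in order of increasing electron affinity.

B < Rb < C < I < Br

B is in period 2, group 13; C is in period 2, group 14; Br is in period 4, group 17; Rb is in period 5, group 1; I is in period 5, group 17.
Adding an electron releases more energy for atoms nearer the top right (short of the noble gases).
Neither a single period nor a single group — weigh both effects.
Rb > B: this pair runs against the simple trend — see the exception note.
C > Rb: both effects reinforce here, so C is clearly the higher of the two.
I > C: the two effects oppose for this pair; the across-period effect wins (295 vs 122 kJ/mol).
Br > I: Br sits above I in group 17, so the down-group effect alone puts Br higher.
Note the exception: Rb has a higher electron affinity than B, contrary to the simple trend — B's ns²np¹ configuration gives only a small electron affinity — the sparsely filled np subshell binds an added electron weakly.
Tabulated electron affinity (kJ/mol): B 27, C 122, Br 325, Rb 47, I 295.
So from lowest to highest: B < Rb < C < I < Br.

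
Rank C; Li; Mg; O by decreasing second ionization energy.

Li, O, C, Mg

The second ionization energy removes an electron from the +1 ion. For each element: C⁺ still has 3 valence electrons; Li⁺ is the bare [He] core; Mg⁺ still has 1 valence electron; O⁺ still has 5 valence electrons.
Pulling an electron out of a noble-gas core costs far more than removing a remaining valence electron, so Li sits at the high end of IE_2.
Valence configurations: C⁺ [He]2s²2p¹, Mg⁺ [Ne]3s¹, O⁺ [He]2s²2p³.
The numbers (kJ/mol): C 2353, Li 7298, Mg 1451, O 3388.
Overall IE_2 order: Mg < C < O < Li.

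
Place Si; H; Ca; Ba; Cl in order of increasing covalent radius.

H is in period 1, group 1; Si is in period 3, group 14; Cl is in period 3, group 17; Ca is in period 4, group 2; Ba is in period 6, group 2.
Across a period the added protons contract the valence shell; down a group each new principal shell makes the atom larger.
Neither a single period nor a single group — weigh both effects.
Cl > H: the two effects oppose for this pair; the down-group effect wins (99 vs 32 pm).
Si > Cl: Si lies to the left of Cl in period 3, so the across-period effect alone puts Si larger.
Ca > Si: relative to Si, both the across-period and down-group shifts push Ca's atomic radius up.
Ba > Ca: they share group 2; the group trend gives Ba the larger value.
Tabulated atomic radius (pm): H 32, Si 116, Cl 99, Ca 171, Ba 196.
So from smallest to largest: H < Cl < Si < Ca < Ba.

H, Cl, Si, Ca, Ba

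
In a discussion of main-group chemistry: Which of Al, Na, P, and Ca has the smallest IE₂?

Ca

After 1 electron has been removed, what remains? Al⁺ still has 2 valence electrons; Na⁺ is the bare [Ne] core; P⁺ still has 4 valence electrons; Ca⁺ still has 1 valence electron.
Breaking into a closed-shell core is much more expensive than removing a leftover valence electron — Na has the largest IE_2 here.
Valence configurations: Al⁺ [Ne]3s², P⁺ [Ne]3s²3p², Ca⁺ [Ar]4s¹.
Approximate IE_2 values (kJ/mol): Al 1817, Na 4562, P 1907, Ca 1145.
Putting it together, IE_2: Ca < Al < P < Na.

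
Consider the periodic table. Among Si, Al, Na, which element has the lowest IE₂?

The second ionization energy removes an electron from the +1 ion. For each element: Si⁺ still has 3 valence electrons; Al⁺ still has 2 valence electrons; Na⁺ is the bare [Ne] core.
Pulling an electron out of a noble-gas core costs far more than removing a remaining valence electron, so Na sits at the high end of IE_2.
Valence configurations: Si⁺ [Ne]3s²3p¹, Al⁺ [Ne]3s².
Si⁺ loses a lone 3p electron whereas Al⁺ must break into a filled 3s² pair, so IE_2(Al) > IE_2(Si) even though Si has the higher nuclear charge.
Tabulated IE_2 (kJ/mol): Si 1577, Al 1817, Na 4562.
Putting it together, IE_2: Si < Al < Na.

Si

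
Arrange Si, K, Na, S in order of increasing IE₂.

The second ionization energy removes an electron from the +1 ion. For each element: Si⁺ still has 3 valence electrons; K⁺ is the bare [Ar] core; Na⁺ is the bare [Ne] core; S⁺ still has 5 valence electrons.
Core electrons are held far more tightly than valence electrons, so K and Na top the IE_2 order.
Valence configurations: Si⁺ [Ne]3s²3p¹, S⁺ [Ne]3s²3p³.
The numbers (kJ/mol): Si 1577, K 3052, Na 4562, S 2252.
Putting it together, IE_2: Si < S < K < Na.

Si < S < K < Na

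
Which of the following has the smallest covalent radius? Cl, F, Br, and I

F

F is in period 2, group 17; Cl is in period 3, group 17; Br is in period 4, group 17; I is in period 5, group 17.
Atomic radius shrinks across a period as nuclear charge pulls the same shell inward, and grows down a group as new shells are added.
All are in group 17, so atomic radius increases down the group.
The smallest covalent radius among these belongs to F.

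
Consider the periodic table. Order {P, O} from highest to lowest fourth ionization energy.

The fourth ionization energy removes an electron from the +3 ion. For each element: P³⁺ still has 2 valence electrons; O³⁺ still has 3 valence electrons.
All are still removing valence electrons, so compare the +3 ions as you would atoms: IE_4 generally rises across a period (higher Z_eff) and falls down a group (larger shell), subject to the usual subshell exceptions.
Valence configurations: P³⁺ [Ne]3s², O³⁺ [He]2s²2p¹.
Tabulated IE_4 (kJ/mol): P 4964, O 7469.
So the fourth ionization energies run P < O.

O, P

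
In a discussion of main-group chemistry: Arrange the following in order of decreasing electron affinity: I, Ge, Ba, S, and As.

I, S, Ge, As, Ba

S is in period 3, group 16; Ge is in period 4, group 14; As is in period 4, group 15; I is in period 5, group 17; Ba is in period 6, group 2.
Electron affinity generally becomes more exothermic across a period toward the halogens and less exothermic down a group.
Here both period and group differ, so the two effects have to be weighed against each other.
As > Ba: relative to Ba, both the across-period and down-group shifts push As's electron affinity up.
Ge > As: this pair runs against the simple trend — see the exception note.
S > Ge: relative to Ge, both the across-period and down-group shifts push S's electron affinity up.
I > S: period and group pull opposite ways; the across-period shift dominates (295 vs 200 kJ/mol).
Note the exception: Ge has a higher electron affinity than As, contrary to the simple trend — adding an electron to As's half-filled 4p³ is unfavourable, so Ge (4p²) has the more exothermic EA.
Tabulated electron affinity (kJ/mol): S 200, Ge 119, As 78, I 295, Ba 14.
So from highest to lowest: I > S > Ge > As > Ba.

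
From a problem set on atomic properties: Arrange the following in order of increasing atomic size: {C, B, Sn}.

B is in period 2, group 13; C is in period 2, group 14; Sn is in period 5, group 14.
Moving right in a period, electrons are added to the same shell under a stronger nuclear pull, so atoms get smaller; moving down, a new shell is opened and atoms get larger.
These span different periods and groups, so the two trends combine.
B > C: B lies to the left of C in period 2, so the across-period effect alone puts B larger.
Sn > B: the two effects oppose for this pair; the down-group effect wins (140 vs 85 pm).
Approximate values (pm): B 85, C 75, Sn 140.
So from smallest to largest: C < B < Sn.

C, B, Sn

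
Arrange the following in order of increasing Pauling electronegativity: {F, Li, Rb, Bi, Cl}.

Rb < Li < Bi < Cl < F

Smaller atoms with higher effective nuclear charge are more electronegative.
Neither a single period nor a single group — weigh both effects.
Li > Rb: they share group 1; the group trend gives Li the larger value.
Bi > Li: period and group pull opposite ways; the across-period shift dominates (2.02 vs 0.98).
Cl > Bi: relative to Bi, both the across-period and down-group shifts push Cl's electronegativity up.
F > Cl: F sits above Cl in group 17, so the down-group effect alone puts F higher.
Approximate values (Pauling): Li 0.98, F 3.98, Cl 3.16, Rb 0.82, Bi 2.02.
So from lowest to highest: Rb < Li < Bi < Cl < F.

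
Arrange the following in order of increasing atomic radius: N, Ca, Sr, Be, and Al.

N, Be, Al, Ca, Sr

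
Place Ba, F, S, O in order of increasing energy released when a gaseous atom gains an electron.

O is in period 2, group 16; F is in period 2, group 17; S is in period 3, group 16; Ba is in period 6, group 2.
EA tends to increase across a period and decrease down a group, though the pattern is less regular than for IE or radius.
These span different periods and groups, so the two trends combine.
O > Ba: both effects reinforce here, so O is clearly the higher of the two.
S > O: this pair runs against the simple trend — see the exception note.
F > S: both effects reinforce here, so F is clearly the higher of the two.
Note the exception: S has a higher electron affinity than O, contrary to the simple trend — the compact 2p subshell of O repels the added electron more than S's larger 3p does.
For reference (kJ/mol): O 141, F 328, S 200, Ba 14.
So from lowest to highest: Ba < O < S < F.

Ba < O < S < F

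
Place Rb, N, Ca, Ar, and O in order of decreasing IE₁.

Ar > N > O > Ca > Rb

N is in period 2, group 15; O is in period 2, group 16; Ar is in period 3, group 18; Ca is in period 4, group 2; Rb is in period 5, group 1.
Across a period the outer electron is held more tightly (higher IE₁); down a group it sits in a higher shell, more shielded, and comes off more easily.
Neither a single period nor a single group — weigh both effects.
Ca > Rb: relative to Rb, both the across-period and down-group shifts push Ca's first ionization energy up.
O > Ca: both effects reinforce here, so O is clearly the higher of the two.
N > O: this pair runs against the simple trend — see the exception note.
Ar > N: period and group pull opposite ways; the across-period shift dominates (1521 vs 1402 kJ/mol).
Note the exception: N has a higher first ionization energy than O, contrary to the simple trend — pairing an electron in O's 2p⁴ costs repulsion energy, so O ionizes more easily than half-filled N (2p³).
For reference (kJ/mol): N 1402, O 1314, Ar 1521, Ca 590, Rb 403.
So from highest to lowest: Ar > N > O > Ca > Rb.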